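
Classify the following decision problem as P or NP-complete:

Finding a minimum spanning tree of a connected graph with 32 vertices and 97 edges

This problem is in P: Kruskal's / Prim's algorithms run in polynomial time.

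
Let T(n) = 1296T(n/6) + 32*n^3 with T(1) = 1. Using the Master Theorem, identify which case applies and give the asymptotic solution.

a=1296, b=6, f(n)=32*n^3.
log_6(1296) = 4 > 3.
Since f(n) = O(n^3) is polynomially smaller than n^4, Case 1 applies.
T(n) = Theta(n^4).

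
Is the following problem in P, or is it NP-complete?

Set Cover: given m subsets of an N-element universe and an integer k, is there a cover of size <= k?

This problem is NP-complete: one of Karp's 21 NP-complete problems (with k part of the input).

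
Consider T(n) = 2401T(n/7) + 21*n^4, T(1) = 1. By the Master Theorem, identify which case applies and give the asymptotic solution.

a=2401, b=7, f(n)=21*n^4.
log_7(2401) = 4, so n^(log_b(a)) = n^4.
f(n) = Theta(n^4), so Case 2 applies.
T(n) = Theta(n^4 log n).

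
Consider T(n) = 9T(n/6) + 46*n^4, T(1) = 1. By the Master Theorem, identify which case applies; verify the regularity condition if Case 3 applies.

a=9, b=6, f(n)=46*n^4.
log_6(9) = 1.226 < 4.
f(n) = Omega(n^(1.226+epsilon)) for some epsilon > 0, so Case 3 is the candidate.
Regularity: a*f(n/b) = 9*46*(n/6)^4 = (9/1296)*46*n^4 <= c*f(n) with c = 9/1296 < 1. Satisfied.
Case 3: T(n) = Theta(n^4).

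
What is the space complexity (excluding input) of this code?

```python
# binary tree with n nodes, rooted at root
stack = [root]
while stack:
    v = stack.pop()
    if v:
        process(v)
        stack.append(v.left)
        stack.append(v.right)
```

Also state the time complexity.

Space complexity: O(n).
Auxiliary storage grows linearly with the input size n in the worst case.
Time complexity: O(n).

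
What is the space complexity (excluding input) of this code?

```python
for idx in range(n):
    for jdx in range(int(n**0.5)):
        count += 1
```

Space complexity: O(1).
Only a constant amount of auxiliary storage is used; nothing grows with n.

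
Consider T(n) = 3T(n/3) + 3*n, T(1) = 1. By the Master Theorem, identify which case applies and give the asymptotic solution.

a=3, b=3, f(n)=3*n.
log_3(3) = 1, so n^(log_b(a)) = n.
f(n) = Theta(n), so Case 2 applies.
T(n) = Theta(n log n).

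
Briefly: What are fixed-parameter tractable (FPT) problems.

A problem parameterized by k is FPT if it can be solved in time f(k) * n^O(1), where f is any computable function of k alone. Vertex Cover parameterized by solution size k is FPT: O(2^k * n). The W-hierarchy (W[1], W[2], ...) classifies parameterized problems by hardness; Clique parameterized by clique size is W[1]-complete.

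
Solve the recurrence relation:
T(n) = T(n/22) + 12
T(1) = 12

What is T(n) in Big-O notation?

Each step divides n by 22 and adds 12. After log_22(n) steps, T(n) = O(log n).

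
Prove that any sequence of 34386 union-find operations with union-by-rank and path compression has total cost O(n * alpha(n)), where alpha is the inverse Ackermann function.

Using Tarjan's analysis with rank-based potential function. Union-by-rank keeps tree height O(log n). Path compression flattens paths during find. For n = 34386 operations, total cost is O(n * alpha(n)), effectively O(n) since alpha grows incredibly slowly.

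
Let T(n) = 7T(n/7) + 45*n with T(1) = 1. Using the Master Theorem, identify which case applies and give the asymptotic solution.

a=7, b=7, f(n)=45*n.
log_7(7) = 1, so n^(log_b(a)) = n.
f(n) = Theta(n), so Case 2 applies.
T(n) = Theta(n log n).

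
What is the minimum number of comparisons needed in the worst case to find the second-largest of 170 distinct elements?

Lower bound: finding the max needs 170-1 comparisons. By the adversary weight-doubling argument, the max must personally win >= ceil(log_2(170)) = 8 comparisons; the 2nd-largest is among those 8 losers, needing 8-1 more comparisons. Total >= 170-1 + 8-1 = 176. A balanced knockout tournament achieves this.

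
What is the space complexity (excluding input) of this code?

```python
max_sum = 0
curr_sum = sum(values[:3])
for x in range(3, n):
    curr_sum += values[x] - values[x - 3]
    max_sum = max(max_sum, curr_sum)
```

Space complexity: O(1).
Only a constant amount of auxiliary storage is used; nothing grows with n.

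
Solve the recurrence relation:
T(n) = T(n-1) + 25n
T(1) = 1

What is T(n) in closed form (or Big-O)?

Unrolling: T(n) = 1 + 25*(2 + 3 + ... + n) = 1 + 25*(n(n+1)/2 - 1) = O(n^2).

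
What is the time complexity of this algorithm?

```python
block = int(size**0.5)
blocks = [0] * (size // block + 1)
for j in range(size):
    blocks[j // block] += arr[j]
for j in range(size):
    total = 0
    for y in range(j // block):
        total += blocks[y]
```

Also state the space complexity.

Time complexity: O(n * sqrt(n)).
Space complexity: O(sqrt(n)).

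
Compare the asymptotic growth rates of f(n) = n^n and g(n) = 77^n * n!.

g(n) = 77^n * n! grows faster: by Stirling n! ~ sqrt(2 pi n)(n/e)^n, so 77^n n! / n^n ~ (77/e)^n sqrt(2 pi n) -> infinity since 77/e > 1.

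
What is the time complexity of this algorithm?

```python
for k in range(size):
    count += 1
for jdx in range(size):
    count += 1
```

Time complexity: O(n).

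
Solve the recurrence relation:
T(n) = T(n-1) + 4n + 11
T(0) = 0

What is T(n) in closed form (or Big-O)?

Dominant term in sum is 4*sum(i, i=1..n) = 4*n*(n+1)/2 = O(n^2).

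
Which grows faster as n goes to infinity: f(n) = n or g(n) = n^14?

g(n) = n^14 grows faster: n^14/n = n^13 -> infinity.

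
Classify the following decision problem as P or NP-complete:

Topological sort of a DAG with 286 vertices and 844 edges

This problem is in P: DFS-based topological sort runs in O(V+E).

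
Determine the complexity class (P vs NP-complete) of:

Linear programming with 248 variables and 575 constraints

This problem is in P: the ellipsoid and interior-point methods run in polynomial time.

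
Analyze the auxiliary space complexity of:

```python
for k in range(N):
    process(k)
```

Space complexity: O(1).
Only a constant amount of auxiliary storage is used; nothing grows with n.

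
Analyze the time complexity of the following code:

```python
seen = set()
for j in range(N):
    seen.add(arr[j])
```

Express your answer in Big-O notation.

Time complexity: O(n).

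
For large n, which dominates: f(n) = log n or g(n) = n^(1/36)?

g(n) = n^(1/36) grows faster: any positive power of n dominates log n.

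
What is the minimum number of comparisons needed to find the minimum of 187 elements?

Finding the minimum requires 186 comparisons, identical reasoning to finding the maximum. Each comparison eliminates one candidate.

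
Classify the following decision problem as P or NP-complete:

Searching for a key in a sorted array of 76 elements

This problem is in P: binary search runs in O(log n).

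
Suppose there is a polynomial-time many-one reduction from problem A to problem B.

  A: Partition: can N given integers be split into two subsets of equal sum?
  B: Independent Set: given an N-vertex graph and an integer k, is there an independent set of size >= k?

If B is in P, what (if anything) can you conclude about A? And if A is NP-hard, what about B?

A poly-time reduction A <=_p B means any A-instance can be transformed to a B-instance in poly time.
If B is in P: compose the reduction with B's poly-time algorithm to solve A in poly time, so A is in P.
If A is NP-hard: every NP problem reduces to A, which reduces to B; composing reductions, every NP problem reduces to B, so B is NP-hard.
(Here in fact A is NP-complete and B is NP-complete.)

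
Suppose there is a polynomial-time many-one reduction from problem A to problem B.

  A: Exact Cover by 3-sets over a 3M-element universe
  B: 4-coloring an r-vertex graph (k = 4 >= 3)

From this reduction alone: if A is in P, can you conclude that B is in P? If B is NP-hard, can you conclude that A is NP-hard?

A poly-time reduction A <=_p B transfers tractability DOWN (B easy => A easy) and hardness UP (A hard => B hard), not the reverse.
From A in P, the reduction alone does NOT give B in P: any problem in P trivially reduces to SAT, yet SAT is not known to be in P.
From B NP-hard, the reduction alone does NOT give A NP-hard: again, easy problems reduce to hard ones.
(Here in fact A is NP-complete and B is NP-complete.)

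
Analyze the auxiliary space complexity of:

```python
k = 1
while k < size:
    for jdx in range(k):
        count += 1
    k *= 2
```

Space complexity: O(1).
Only a constant amount of auxiliary storage is used; nothing grows with n.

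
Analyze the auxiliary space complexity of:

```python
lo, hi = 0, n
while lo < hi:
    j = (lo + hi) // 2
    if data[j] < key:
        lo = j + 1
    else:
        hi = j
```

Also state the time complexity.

Space complexity: O(1).
Only a constant amount of auxiliary storage is used; nothing grows with n.
Time complexity: O(log n).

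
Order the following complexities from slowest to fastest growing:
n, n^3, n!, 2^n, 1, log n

Ordered by growth rate: 1 < log n < n < n^3 < 2^n < n!.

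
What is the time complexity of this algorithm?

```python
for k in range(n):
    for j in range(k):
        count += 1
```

Time complexity: O(n^2).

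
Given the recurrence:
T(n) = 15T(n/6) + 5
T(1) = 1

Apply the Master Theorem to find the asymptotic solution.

a=15, b=6, f(n)=5. log_6(15) = 1.511. Case 1 of Master Theorem: T(n) = O(n^1.511).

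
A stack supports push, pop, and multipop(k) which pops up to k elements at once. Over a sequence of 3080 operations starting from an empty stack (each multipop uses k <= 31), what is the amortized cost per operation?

Each element is pushed exactly once and popped at most once (whether by pop or as part of a multipop). So the total number of individual pops over the whole sequence is at most the number of pushes, which is at most 3080. Total work <= 2 * 3080, hence O(1) amortized per operation.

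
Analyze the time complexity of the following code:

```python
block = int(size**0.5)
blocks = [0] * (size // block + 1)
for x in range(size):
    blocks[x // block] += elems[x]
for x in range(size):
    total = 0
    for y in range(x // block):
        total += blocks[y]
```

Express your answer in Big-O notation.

Time complexity: O(n * sqrt(n)).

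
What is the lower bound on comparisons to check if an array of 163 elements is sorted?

To verify 163 elements are sorted, we must compare each consecutive pair. Skipping any pair allows an adversary to swap them. Therefore 162 comparisons are necessary and sufficient.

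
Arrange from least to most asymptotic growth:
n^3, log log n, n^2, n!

Ordered by growth rate: log log n < n^2 < n^3 < n!.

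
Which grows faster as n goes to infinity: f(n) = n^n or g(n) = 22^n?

f(n) = n^n grows faster: n^n / 22^n = (n/22)^n -> infinity once n > 22.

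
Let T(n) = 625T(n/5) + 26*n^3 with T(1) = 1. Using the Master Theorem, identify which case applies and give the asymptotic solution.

a=625, b=5, f(n)=26*n^3.
log_5(625) = 4 > 3.
Since f(n) = O(n^3) is polynomially smaller than n^4, Case 1 applies.
T(n) = Theta(n^4).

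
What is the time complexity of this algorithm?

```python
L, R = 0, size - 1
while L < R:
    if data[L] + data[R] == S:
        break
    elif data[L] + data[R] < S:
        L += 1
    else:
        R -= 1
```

Time complexity: O(n).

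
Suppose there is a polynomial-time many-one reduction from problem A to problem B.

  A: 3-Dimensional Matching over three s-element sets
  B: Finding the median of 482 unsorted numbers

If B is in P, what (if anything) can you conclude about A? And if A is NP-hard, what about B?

A poly-time reduction A <=_p B means any A-instance can be transformed to a B-instance in poly time.
If B is in P: compose the reduction with B's poly-time algorithm to solve A in poly time, so A is in P.
If A is NP-hard: every NP problem reduces to A, which reduces to B; composing reductions, every NP problem reduces to B, so B is NP-hard.
(Here in fact A is NP-complete and B is in P, so no such reduction is known -- its existence would imply P = NP; the analysis concerns only what the assumed reduction would or would not let you conclude.)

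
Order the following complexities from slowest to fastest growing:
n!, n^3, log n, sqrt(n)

Ordered by growth rate: log n < sqrt(n) < n^3 < n!.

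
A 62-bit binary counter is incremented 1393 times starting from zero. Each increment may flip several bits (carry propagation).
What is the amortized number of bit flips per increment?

Bit i flips on every 2^i-th increment, so over 1393 increments bit i flips floor(1393/2^i) times. Summing over i: total flips < 2 * 1393. Amortized: < 2 = O(1) per increment.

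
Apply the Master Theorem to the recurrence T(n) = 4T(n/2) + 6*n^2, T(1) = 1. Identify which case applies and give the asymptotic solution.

a=4, b=2, f(n)=6*n^2.
log_2(4) = 2, so n^(log_b(a)) = n^2.
f(n) = Theta(n^2), so Case 2 applies.
T(n) = Theta(n^2 log n).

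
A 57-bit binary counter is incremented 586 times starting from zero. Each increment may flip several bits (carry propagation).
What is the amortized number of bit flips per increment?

Bit i flips on every 2^i-th increment, so over 586 increments bit i flips floor(586/2^i) times. Summing over i: total flips < 2 * 586. Amortized: < 2 = O(1) per increment.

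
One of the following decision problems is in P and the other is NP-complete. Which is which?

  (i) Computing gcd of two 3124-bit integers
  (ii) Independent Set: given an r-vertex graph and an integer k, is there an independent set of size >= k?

(i) is P: the Euclidean algorithm runs in polynomial time in the bit-length.
(ii) is NP-complete: complement of Clique (with k part of the input).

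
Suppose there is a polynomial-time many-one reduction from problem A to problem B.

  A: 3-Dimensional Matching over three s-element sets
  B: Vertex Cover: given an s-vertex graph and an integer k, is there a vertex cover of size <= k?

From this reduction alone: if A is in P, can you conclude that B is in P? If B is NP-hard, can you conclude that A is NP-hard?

A poly-time reduction A <=_p B transfers tractability DOWN (B easy => A easy) and hardness UP (A hard => B hard), not the reverse.
From A in P, the reduction alone does NOT give B in P: any problem in P trivially reduces to SAT, yet SAT is not known to be in P.
From B NP-hard, the reduction alone does NOT give A NP-hard: again, easy problems reduce to hard ones.
(Here in fact A is NP-complete and B is NP-complete.)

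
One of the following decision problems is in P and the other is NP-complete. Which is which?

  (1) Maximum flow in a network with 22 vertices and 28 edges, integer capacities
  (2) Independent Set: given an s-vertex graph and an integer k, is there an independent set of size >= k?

(1) is P: Edmonds-Karp / push-relabel run in polynomial time.
(2) is NP-complete: complement of Clique (with k part of the input).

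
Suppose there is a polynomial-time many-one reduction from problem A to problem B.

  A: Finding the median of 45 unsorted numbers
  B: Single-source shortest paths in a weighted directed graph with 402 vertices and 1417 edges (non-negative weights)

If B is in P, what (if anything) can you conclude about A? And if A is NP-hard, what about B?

A poly-time reduction A <=_p B means any A-instance can be transformed to a B-instance in poly time.
If B is in P: compose the reduction with B's poly-time algorithm to solve A in poly time, so A is in P.
If A is NP-hard: every NP problem reduces to A, which reduces to B; composing reductions, every NP problem reduces to B, so B is NP-hard.
(Here in fact A is P and B is P.)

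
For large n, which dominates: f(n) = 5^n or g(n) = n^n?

g(n) = n^n grows faster: n^n / 5^n = (n/5)^n -> infinity once n > 5.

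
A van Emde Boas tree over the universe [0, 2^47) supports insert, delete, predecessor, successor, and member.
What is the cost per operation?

vEB recursively partitions [0, 140737488355328) into sqrt(u) clusters of size sqrt(u). Each operation recurses into either one cluster or the summary, never both: T(u) = T(sqrt(u)) + O(1) => T(u) = O(log log u) = O(log 47). This is worst-case, not just amortized.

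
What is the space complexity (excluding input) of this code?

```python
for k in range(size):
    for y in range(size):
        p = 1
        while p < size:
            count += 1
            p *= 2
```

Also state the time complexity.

Space complexity: O(1).
Only a constant amount of auxiliary storage is used; nothing grows with n.
Time complexity: O(n^2 log n).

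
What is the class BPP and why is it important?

BPP (Bounded-error Probabilistic Polynomial time) is the class of problems solvable by a randomized algorithm in polynomial time with error probability at most 1/3. BPP contains P and is contained in PSPACE. It is widely conjectured that P = BPP, meaning randomness does not help for decision problems.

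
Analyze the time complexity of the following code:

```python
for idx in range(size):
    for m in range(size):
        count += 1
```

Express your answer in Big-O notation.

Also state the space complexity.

Time complexity: O(n^2).
Space complexity: O(1).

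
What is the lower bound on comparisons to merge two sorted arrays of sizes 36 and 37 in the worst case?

Adversary: with |36 - 37| <= 1 the inputs can be fully interleaved so that every adjacent pair in the merged output comes from different arrays. Then each of the 72 adjacent pairs must be directly compared, or the algorithm cannot determine their relative order. Standard merge meets this bound.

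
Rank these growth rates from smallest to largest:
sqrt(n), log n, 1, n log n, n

Ordered by growth rate: 1 < log n < sqrt(n) < n < n log n.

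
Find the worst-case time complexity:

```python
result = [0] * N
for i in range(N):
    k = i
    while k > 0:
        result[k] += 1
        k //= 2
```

Time complexity: O(n log n).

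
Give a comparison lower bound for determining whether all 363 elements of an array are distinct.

In the algebraic decision-tree model, the YES region for element distinctness on 363 elements has 363! connected components (one per ordering). Ben-Or's theorem then gives a lower bound of Omega(log(n!)) = Omega(n log n).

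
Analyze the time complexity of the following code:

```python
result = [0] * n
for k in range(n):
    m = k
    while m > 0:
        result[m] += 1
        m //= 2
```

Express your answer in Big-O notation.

Time complexity: O(n log n).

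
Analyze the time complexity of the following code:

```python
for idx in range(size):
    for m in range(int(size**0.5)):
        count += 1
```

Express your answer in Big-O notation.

Time complexity: O(n * sqrt(n)).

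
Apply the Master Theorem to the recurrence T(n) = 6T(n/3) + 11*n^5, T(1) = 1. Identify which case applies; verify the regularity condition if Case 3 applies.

a=6, b=3, f(n)=11*n^5.
log_3(6) = 1.631 < 5.
f(n) = Omega(n^(1.631+epsilon)) for some epsilon > 0, so Case 3 is the candidate.
Regularity: a*f(n/b) = 6*11*(n/3)^5 = (6/243)*11*n^5 <= c*f(n) with c = 6/243 < 1. Satisfied.
Case 3: T(n) = Theta(n^5).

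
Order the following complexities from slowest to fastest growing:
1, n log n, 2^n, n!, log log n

Ordered by growth rate: 1 < log log n < n log n < 2^n < n!.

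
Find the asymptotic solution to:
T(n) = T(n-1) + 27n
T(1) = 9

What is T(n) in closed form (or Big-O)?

Unrolling: T(n) = 9 + 27*(2 + 3 + ... + n) = 9 + 27*(n(n+1)/2 - 1) = O(n^2).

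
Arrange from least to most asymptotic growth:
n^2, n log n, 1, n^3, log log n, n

Ordered by growth rate: 1 < log log n < n < n log n < n^2 < n^3.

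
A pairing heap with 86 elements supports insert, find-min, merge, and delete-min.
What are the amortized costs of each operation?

Pairing heaps are self-adjusting heap-ordered trees. Insert and merge link two roots: O(1). Find-min reads the root: O(1). Delete-min removes the root, then pairs children in two passes; amortized cost is O(log 86) = O(log n).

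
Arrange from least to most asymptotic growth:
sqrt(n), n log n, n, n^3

Ordered by growth rate: sqrt(n) < n < n log n < n^3.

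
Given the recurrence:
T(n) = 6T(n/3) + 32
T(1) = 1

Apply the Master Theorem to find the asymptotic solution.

a=6, b=3, f(n)=32. log_3(6) = 1.631. Case 1 of Master Theorem: T(n) = O(n^1.631).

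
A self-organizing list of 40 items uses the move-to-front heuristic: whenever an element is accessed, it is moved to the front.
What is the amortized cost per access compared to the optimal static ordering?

With potential Phi = number of inversions between the MTF list and the optimal static list (at most C(40,2)), each access has amortized cost at most 2 * (cost under optimal static ordering). This is the move-to-front 2-competitiveness result.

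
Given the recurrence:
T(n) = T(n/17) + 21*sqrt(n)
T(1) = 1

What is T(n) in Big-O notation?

Each level contributes sqrt(n/17^k). Geometric series with ratio 1/sqrt(17) < 1 sums to O(sqrt(n)).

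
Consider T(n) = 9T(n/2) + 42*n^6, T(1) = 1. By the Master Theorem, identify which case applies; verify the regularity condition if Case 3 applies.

a=9, b=2, f(n)=42*n^6.
log_2(9) = 3.17 < 6.
f(n) = Omega(n^(3.17+epsilon)) for some epsilon > 0, so Case 3 is the candidate.
Regularity: a*f(n/b) = 9*42*(n/2)^6 = (9/64)*42*n^6 <= c*f(n) with c = 9/64 < 1. Satisfied.
Case 3: T(n) = Theta(n^6).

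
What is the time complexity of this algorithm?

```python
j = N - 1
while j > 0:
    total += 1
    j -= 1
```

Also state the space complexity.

Time complexity: O(n).
Space complexity: O(1).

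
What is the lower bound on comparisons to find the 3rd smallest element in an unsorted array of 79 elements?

Finding the 3rd smallest of 79 elements requires Omega(n) comparisons. Every element must participate in at least one comparison; otherwise it could be the 3rd smallest.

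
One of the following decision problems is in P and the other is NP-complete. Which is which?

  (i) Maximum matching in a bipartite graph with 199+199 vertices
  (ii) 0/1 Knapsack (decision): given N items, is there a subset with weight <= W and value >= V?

(i) is P: Hopcroft-Karp runs in O(E sqrt(V)).
(ii) is NP-complete: reduces from Subset Sum.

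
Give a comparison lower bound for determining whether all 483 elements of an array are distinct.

In the algebraic decision-tree model, the YES region for element distinctness on 483 elements has 483! connected components (one per ordering). Ben-Or's theorem then gives a lower bound of Omega(log(n!)) = Omega(n log n).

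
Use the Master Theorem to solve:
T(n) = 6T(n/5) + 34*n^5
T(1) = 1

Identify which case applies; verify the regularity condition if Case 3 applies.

a=6, b=5, f(n)=34*n^5.
log_5(6) = 1.113 < 5.
f(n) = Omega(n^(1.113+epsilon)) for some epsilon > 0, so Case 3 is the candidate.
Regularity: a*f(n/b) = 6*34*(n/5)^5 = (6/3125)*34*n^5 <= c*f(n) with c = 6/3125 < 1. Satisfied.
Case 3: T(n) = Theta(n^5).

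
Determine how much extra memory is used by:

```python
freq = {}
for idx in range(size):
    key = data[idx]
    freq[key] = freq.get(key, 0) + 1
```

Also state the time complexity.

Space complexity: O(n).
Auxiliary storage grows linearly with the input size n in the worst case.
Time complexity: O(n).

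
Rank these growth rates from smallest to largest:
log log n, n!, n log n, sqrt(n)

Ordered by growth rate: log log n < sqrt(n) < n log n < n!.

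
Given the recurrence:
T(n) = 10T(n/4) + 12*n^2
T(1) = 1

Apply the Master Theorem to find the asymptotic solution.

a=10, b=4, f(n)=12*n^2. log_4(10) = 1.661 < 2. Case 3: T(n) = O(n^2).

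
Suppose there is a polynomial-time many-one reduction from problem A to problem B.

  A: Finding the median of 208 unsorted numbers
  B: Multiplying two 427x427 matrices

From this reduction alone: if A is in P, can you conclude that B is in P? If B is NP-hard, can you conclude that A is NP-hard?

A poly-time reduction A <=_p B transfers tractability DOWN (B easy => A easy) and hardness UP (A hard => B hard), not the reverse.
From A in P, the reduction alone does NOT give B in P: any problem in P trivially reduces to SAT, yet SAT is not known to be in P.
From B NP-hard, the reduction alone does NOT give A NP-hard: again, easy problems reduce to hard ones.
(Here in fact A is P and B is P.)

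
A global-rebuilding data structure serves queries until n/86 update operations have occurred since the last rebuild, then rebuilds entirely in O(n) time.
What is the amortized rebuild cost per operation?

The O(n) rebuild is triggered by n/86 operations, so each contributes O(n)/(n/86) = O(86) = O(1) to the rebuild cost.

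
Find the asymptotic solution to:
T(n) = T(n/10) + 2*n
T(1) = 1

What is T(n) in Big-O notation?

Geometric series: 2*n*(1 + 1/10 + 1/10^2 + ...) = O(n). T(n) = O(n).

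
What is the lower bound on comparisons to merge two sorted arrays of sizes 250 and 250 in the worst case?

Adversary: with |250 - 250| <= 1 the inputs can be fully interleaved so that every adjacent pair in the merged output comes from different arrays. Then each of the 499 adjacent pairs must be directly compared, or the algorithm cannot determine their relative order. Standard merge meets this bound.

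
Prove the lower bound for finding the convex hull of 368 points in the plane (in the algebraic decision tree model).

Reduction from sorting: given 368 numbers x_1,...,x_{368}, map x_i to the point (x_i, x_i^2) on the parabola y = x^2. All points are on the convex hull, and walking the hull gives them in sorted x-order. Since sorting requires Omega(n log n), so does planar convex hull.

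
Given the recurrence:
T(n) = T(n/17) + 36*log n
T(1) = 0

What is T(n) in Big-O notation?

Each of the log_17(n) levels adds O(log n). T(n) = O(log^2 n).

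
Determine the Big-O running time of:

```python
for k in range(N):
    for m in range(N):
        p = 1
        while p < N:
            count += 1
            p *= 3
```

Time complexity: O(n^2 log n).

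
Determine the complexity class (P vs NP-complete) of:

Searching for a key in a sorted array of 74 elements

This problem is in P: binary search runs in O(log n).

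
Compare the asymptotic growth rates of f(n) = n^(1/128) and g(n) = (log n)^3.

f(n) = n^(1/128) grows faster: any positive power of n dominates any polylog.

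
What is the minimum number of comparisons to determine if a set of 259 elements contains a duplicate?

Determining if 259 elements are all distinct requires Omega(n log n) comparisons in the comparison model. This follows from the element distinctness lower bound.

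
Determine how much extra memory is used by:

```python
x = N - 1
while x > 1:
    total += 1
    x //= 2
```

Space complexity: O(1).
Only a constant amount of auxiliary storage is used; nothing grows with n.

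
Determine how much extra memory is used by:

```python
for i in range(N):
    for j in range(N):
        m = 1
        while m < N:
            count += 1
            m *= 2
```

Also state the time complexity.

Space complexity: O(1).
Only a constant amount of auxiliary storage is used; nothing grows with n.
Time complexity: O(n^2 log n).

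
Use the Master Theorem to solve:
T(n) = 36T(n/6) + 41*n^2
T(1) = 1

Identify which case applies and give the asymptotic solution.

a=36, b=6, f(n)=41*n^2.
log_6(36) = 2, so n^(log_b(a)) = n^2.
f(n) = Theta(n^2), so Case 2 applies.
T(n) = Theta(n^2 log n).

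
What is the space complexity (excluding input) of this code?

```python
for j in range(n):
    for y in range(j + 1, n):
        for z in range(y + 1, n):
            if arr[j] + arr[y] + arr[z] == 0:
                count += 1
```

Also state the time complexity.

Space complexity: O(1).
Only a constant amount of auxiliary storage is used; nothing grows with n.
Time complexity: O(n^3).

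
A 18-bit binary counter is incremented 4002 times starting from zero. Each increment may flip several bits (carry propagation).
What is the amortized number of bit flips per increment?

Bit i flips on every 2^i-th increment, so over 4002 increments bit i flips floor(4002/2^i) times. Summing over i: total flips < 2 * 4002. Amortized: < 2 = O(1) per increment.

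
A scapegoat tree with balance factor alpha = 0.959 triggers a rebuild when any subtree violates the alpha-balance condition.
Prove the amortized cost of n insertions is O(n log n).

Define potential Phi = c * sum of |size(left(v)) - size(right(v))| over all nodes. An insertion at depth d costs O(d) = O(log n) and increases Phi by O(log n). When a rebuild of subtree of size s occurs, it costs O(s) but reduces Phi by Omega(s). With alpha = 0.959, between rebuilds Omega(s) insertions must occur. Amortized cost per insertion: O(log n).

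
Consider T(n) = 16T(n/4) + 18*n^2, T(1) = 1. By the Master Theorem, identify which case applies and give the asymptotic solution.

a=16, b=4, f(n)=18*n^2.
log_4(16) = 2, so n^(log_b(a)) = n^2.
f(n) = Theta(n^2), so Case 2 applies.
T(n) = Theta(n^2 log n).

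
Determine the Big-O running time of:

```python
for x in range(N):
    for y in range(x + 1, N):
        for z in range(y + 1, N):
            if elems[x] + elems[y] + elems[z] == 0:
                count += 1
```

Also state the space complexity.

Time complexity: O(n^3).
Space complexity: O(1).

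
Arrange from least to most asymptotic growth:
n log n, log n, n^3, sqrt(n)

Ordered by growth rate: log n < sqrt(n) < n log n < n^3.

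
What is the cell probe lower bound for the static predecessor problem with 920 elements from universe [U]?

The Patrascu-Thorup lower bound shows any data structure on n = 920 elements using O(n * polylog(n)) space requires Omega(log log U) query time. van Emde Boas trees achieve O(log log U) with O(U) space.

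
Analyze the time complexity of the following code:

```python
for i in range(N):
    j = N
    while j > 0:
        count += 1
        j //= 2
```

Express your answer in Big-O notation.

Time complexity: O(n log n).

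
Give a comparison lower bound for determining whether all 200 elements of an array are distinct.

In the algebraic decision-tree model, the YES region for element distinctness on 200 elements has 200! connected components (one per ordering). Ben-Or's theorem then gives a lower bound of Omega(log(n!)) = Omega(n log n).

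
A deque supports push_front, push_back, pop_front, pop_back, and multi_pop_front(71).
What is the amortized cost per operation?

Assign 2 credits to each push operation. A pop uses 1 saved credit. multi_pop_front(71) uses up to 71 saved credits from previous pushes. Credits never go negative. Amortized cost is O(1).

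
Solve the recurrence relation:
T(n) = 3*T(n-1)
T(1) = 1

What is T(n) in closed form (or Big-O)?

Each step multiplies by 3. T(n) = T(1)*3^(n-1) = 3^(n-1).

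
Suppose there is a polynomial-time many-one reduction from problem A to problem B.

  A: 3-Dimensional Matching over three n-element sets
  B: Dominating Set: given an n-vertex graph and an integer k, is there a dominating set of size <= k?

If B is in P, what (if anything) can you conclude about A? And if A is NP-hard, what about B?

A poly-time reduction A <=_p B means any A-instance can be transformed to a B-instance in poly time.
If B is in P: compose the reduction with B's poly-time algorithm to solve A in poly time, so A is in P.
If A is NP-hard: every NP problem reduces to A, which reduces to B; composing reductions, every NP problem reduces to B, so B is NP-hard.
(Here in fact A is NP-complete and B is NP-complete.)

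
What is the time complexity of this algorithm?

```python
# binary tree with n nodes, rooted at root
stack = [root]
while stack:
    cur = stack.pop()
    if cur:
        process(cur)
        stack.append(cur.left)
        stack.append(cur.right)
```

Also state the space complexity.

Time complexity: O(n).
Space complexity: O(n).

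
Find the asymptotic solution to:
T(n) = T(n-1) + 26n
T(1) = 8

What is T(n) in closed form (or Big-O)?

Unrolling: T(n) = 8 + 26*(2 + 3 + ... + n) = 8 + 26*(n(n+1)/2 - 1) = O(n^2).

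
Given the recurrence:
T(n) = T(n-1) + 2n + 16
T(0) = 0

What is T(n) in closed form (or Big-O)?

Dominant term in sum is 2*sum(i, i=1..n) = 2*n*(n+1)/2 = O(n^2).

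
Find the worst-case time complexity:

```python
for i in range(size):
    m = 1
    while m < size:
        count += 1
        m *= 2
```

Time complexity: O(n log n).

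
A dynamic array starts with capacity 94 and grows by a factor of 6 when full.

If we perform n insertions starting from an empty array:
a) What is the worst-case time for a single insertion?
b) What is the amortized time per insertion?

(a) Worst-case single insertion: O(n) -- when the array is full at capacity c, the resize copies all c elements, and c can be Theta(n).
(b) Resizes happen at sizes 94, 564, 3384, ... Total copy cost for n insertions: 94 + 564 + ... = O(n) (geometric series with ratio 1/6). Amortized cost per insertion: O(n)/n = O(1).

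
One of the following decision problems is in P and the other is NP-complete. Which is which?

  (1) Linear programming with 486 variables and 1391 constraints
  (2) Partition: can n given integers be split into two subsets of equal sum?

(1) is P: the ellipsoid and interior-point methods run in polynomial time.
(2) is NP-complete: Subset Sum reduces to it (one of Karp's 21 NP-complete problems).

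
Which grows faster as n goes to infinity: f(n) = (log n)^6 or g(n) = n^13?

g(n) = n^13 grows faster: any positive polynomial dominates any polylog.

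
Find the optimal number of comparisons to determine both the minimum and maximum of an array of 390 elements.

Naive approach: 778 comparisons (389 for max + 389 for min).
Optimal: Compare elements in pairs first (floor(n/2) = 195 comparisons), then find max among winners and min among losers (194 comparisons each).
Total: ceil(3n/2) - 2 = 583 comparisons. An adversary argument shows this is also a lower bound.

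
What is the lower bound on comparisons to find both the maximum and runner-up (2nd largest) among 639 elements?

Lower bound: finding the max needs 639-1 comparisons. By an adversary weight-doubling argument, the maximum element must personally win at least ceil(log_2(639)) = 10 comparisons in any correct algorithm. The 2nd largest is among those 10 direct losers, and distinguishing it requires 10-1 more comparisons. Total >= 639-1 + 10-1 = 647. A balanced tournament achieves this bound exactly.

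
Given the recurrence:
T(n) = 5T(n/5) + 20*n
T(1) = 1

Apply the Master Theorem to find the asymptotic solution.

a=5, b=5, f(n)=20*n. log_5(5) = 1. Case 2: T(n) = O(n log n).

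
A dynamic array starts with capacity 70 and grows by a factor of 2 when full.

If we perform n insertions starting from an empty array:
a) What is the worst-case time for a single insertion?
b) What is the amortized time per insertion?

(a) Worst-case single insertion: O(n) -- when the array is full at capacity c, the resize copies all c elements, and c can be Theta(n).
(b) Resizes happen at sizes 70, 140, 280, ... Total copy cost for n insertions: 70 + 140 + ... = O(n) (geometric series with ratio 1/2). Amortized cost per insertion: O(n)/n = O(1).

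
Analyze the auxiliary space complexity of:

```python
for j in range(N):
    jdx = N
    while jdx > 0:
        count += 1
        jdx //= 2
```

Space complexity: O(1).
Only a constant amount of auxiliary storage is used; nothing grows with n.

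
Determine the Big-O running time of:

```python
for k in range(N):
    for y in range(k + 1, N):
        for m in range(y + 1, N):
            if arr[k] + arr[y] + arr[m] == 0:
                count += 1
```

Time complexity: O(n^3).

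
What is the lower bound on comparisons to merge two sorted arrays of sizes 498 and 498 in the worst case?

Adversary: with |498 - 498| <= 1 the inputs can be fully interleaved so that every adjacent pair in the merged output comes from different arrays. Then each of the 995 adjacent pairs must be directly compared, or the algorithm cannot determine their relative order. Standard merge meets this bound.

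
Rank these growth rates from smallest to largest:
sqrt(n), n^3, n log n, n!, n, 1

Ordered by growth rate: 1 < sqrt(n) < n < n log n < n^3 < n!.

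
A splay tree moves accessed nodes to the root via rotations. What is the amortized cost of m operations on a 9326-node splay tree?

Using a potential function Phi = sum of log(size of subtree) for each node, each splay operation has amortized cost O(log n) where n = 9326. Bad individual operations (O(n)) are offset by decreased potential.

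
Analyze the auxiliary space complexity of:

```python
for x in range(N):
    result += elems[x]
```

Space complexity: O(1).
Only a constant amount of auxiliary storage is used; nothing grows with n.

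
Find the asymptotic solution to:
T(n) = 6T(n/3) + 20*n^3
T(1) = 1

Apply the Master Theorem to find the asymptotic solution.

a=6, b=3, f(n)=20*n^3. log_3(6) = 1.631 < 3. Case 3: T(n) = O(n^3).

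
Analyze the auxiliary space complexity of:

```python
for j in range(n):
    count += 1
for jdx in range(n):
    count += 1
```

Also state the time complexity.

Space complexity: O(1).
Only a constant amount of auxiliary storage is used; nothing grows with n.
Time complexity: O(n).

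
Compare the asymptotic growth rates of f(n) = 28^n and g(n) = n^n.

g(n) = n^n grows faster: n^n / 28^n = (n/28)^n -> infinity once n > 28.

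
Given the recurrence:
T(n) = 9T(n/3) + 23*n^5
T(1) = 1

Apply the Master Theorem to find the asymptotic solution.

a=9, b=3, f(n)=23*n^5. log_3(9) = 2 < 5. Case 3: T(n) = O(n^5).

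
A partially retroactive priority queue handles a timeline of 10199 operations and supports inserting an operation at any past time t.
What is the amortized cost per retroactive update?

Partially retroactive priority queues (Demaine-Iacono-Langerman) allow updates at past times with queries only at the present. With a balanced BST over the m = 10199 timeline events tracking bridges, each retroactive insert or delete is O(log m) amortized.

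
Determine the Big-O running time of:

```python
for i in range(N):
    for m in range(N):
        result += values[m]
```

Time complexity: O(n^2).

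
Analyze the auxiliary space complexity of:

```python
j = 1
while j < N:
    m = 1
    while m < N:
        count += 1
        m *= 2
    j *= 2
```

Space complexity: O(1).
Only a constant amount of auxiliary storage is used; nothing grows with n.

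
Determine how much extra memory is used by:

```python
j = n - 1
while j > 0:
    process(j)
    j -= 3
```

Space complexity: O(1).
Only a constant amount of auxiliary storage is used; nothing grows with n.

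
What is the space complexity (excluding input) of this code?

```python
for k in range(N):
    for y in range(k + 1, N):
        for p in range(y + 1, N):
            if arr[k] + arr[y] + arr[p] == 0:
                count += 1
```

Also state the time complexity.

Space complexity: O(1).
Only a constant amount of auxiliary storage is used; nothing grows with n.
Time complexity: O(n^3).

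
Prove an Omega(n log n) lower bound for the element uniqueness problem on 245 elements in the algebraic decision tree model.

In the algebraic decision tree model, element uniqueness on 245 elements is equivalent to determining which cell of an arrangement of C(245,2) = 29890 hyperplanes x_i = x_j contains the input point. Ben-Or's theorem shows this requires Omega(n log n).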